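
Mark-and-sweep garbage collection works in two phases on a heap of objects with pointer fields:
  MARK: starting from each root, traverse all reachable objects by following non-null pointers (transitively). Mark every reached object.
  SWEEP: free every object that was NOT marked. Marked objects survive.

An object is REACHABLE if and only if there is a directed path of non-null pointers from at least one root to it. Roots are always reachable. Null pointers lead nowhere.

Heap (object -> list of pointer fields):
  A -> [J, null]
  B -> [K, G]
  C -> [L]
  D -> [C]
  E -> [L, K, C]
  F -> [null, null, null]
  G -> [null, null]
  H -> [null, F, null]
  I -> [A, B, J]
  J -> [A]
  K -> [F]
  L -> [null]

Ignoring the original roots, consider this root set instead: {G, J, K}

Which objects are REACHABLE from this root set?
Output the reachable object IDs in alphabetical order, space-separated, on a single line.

Answer: A F G J K

Derivation:
Roots: G J K
Mark G: refs=null null, marked=G
Mark J: refs=A, marked=G J
Mark K: refs=F, marked=G J K
Mark A: refs=J null, marked=A G J K
Mark F: refs=null null null, marked=A F G J K
Unmarked (collected): B C D E H I L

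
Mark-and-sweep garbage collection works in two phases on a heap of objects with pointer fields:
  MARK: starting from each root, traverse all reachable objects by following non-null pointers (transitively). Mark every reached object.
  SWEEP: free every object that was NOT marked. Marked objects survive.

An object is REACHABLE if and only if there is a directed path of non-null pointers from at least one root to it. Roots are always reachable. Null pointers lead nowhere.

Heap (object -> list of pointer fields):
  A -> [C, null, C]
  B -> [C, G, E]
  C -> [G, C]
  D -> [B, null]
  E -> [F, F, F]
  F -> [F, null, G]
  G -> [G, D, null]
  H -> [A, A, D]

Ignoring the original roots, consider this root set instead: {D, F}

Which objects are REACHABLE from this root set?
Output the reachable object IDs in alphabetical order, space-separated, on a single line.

Answer: B C D E F G

Derivation:
Roots: D F
Mark D: refs=B null, marked=D
Mark F: refs=F null G, marked=D F
Mark B: refs=C G E, marked=B D F
Mark G: refs=G D null, marked=B D F G
Mark C: refs=G C, marked=B C D F G
Mark E: refs=F F F, marked=B C D E F G
Unmarked (collected): A H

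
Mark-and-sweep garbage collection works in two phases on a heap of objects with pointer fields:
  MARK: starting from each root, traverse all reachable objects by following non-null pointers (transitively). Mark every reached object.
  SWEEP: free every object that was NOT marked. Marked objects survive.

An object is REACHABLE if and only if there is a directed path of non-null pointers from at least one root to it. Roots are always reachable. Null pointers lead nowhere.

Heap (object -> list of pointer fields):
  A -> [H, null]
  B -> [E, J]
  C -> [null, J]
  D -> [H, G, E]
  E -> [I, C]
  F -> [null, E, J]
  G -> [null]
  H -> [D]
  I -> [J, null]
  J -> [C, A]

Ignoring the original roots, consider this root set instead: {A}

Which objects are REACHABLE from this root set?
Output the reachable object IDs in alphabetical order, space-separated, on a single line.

Answer: A C D E G H I J

Derivation:
Roots: A
Mark A: refs=H null, marked=A
Mark H: refs=D, marked=A H
Mark D: refs=H G E, marked=A D H
Mark G: refs=null, marked=A D G H
Mark E: refs=I C, marked=A D E G H
Mark I: refs=J null, marked=A D E G H I
Mark C: refs=null J, marked=A C D E G H I
Mark J: refs=C A, marked=A C D E G H I J
Unmarked (collected): B F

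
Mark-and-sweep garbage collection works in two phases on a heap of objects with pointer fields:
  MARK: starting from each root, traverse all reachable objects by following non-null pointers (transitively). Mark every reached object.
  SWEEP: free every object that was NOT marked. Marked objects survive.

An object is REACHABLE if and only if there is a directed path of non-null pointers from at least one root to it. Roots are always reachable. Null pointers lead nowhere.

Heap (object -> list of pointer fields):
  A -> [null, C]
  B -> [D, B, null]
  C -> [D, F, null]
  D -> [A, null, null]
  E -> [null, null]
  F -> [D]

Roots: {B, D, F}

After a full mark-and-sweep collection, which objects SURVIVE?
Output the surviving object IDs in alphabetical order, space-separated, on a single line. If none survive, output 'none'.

Answer: A B C D F

Derivation:
Roots: B D F
Mark B: refs=D B null, marked=B
Mark D: refs=A null null, marked=B D
Mark F: refs=D, marked=B D F
Mark A: refs=null C, marked=A B D F
Mark C: refs=D F null, marked=A B C D F
Unmarked (collected): E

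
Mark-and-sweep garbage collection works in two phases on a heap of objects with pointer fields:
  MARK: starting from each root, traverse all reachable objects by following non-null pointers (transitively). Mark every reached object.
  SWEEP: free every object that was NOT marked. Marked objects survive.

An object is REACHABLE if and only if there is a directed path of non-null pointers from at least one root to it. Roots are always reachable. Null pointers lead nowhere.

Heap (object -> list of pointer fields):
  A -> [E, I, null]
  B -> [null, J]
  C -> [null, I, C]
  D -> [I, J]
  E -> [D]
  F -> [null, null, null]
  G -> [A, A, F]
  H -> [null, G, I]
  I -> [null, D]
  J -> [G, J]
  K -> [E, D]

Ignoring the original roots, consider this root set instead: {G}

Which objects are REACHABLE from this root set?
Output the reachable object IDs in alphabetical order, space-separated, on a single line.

Answer: A D E F G I J

Derivation:
Roots: G
Mark G: refs=A A F, marked=G
Mark A: refs=E I null, marked=A G
Mark F: refs=null null null, marked=A F G
Mark E: refs=D, marked=A E F G
Mark I: refs=null D, marked=A E F G I
Mark D: refs=I J, marked=A D E F G I
Mark J: refs=G J, marked=A D E F G I J
Unmarked (collected): B C H K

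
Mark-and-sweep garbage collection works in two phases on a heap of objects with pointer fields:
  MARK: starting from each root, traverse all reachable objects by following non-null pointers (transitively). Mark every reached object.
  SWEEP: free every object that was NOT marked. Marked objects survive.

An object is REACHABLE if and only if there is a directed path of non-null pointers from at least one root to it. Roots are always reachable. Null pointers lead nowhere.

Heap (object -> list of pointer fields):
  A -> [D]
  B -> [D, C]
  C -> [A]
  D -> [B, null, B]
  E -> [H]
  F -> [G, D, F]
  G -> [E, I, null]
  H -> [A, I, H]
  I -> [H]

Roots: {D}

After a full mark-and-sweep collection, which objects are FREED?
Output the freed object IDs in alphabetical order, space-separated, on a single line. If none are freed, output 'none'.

Roots: D
Mark D: refs=B null B, marked=D
Mark B: refs=D C, marked=B D
Mark C: refs=A, marked=B C D
Mark A: refs=D, marked=A B C D
Unmarked (collected): E F G H I

Answer: E F G H I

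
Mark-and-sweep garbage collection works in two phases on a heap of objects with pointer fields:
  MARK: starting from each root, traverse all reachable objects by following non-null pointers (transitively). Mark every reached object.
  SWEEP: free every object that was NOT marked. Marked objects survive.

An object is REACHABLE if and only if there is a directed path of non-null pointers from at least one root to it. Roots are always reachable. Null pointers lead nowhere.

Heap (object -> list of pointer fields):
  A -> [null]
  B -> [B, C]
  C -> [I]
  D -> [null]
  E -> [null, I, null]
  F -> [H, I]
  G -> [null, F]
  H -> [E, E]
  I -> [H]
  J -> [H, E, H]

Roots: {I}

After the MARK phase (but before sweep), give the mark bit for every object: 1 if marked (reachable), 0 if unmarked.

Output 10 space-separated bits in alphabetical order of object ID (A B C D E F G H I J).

Answer: 0 0 0 0 1 0 0 1 1 0

Derivation:
Roots: I
Mark I: refs=H, marked=I
Mark H: refs=E E, marked=H I
Mark E: refs=null I null, marked=E H I
Unmarked (collected): A B C D F G J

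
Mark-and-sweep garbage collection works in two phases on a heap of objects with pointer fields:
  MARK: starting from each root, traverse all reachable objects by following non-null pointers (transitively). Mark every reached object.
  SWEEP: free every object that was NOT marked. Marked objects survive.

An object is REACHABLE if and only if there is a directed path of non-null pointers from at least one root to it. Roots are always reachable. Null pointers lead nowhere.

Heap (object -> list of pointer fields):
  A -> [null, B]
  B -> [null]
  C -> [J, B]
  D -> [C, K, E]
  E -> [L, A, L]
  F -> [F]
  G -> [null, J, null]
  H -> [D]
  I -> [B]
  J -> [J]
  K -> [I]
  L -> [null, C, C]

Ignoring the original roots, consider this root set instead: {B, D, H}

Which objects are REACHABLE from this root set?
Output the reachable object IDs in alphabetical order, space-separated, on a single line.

Answer: A B C D E H I J K L

Derivation:
Roots: B D H
Mark B: refs=null, marked=B
Mark D: refs=C K E, marked=B D
Mark H: refs=D, marked=B D H
Mark C: refs=J B, marked=B C D H
Mark K: refs=I, marked=B C D H K
Mark E: refs=L A L, marked=B C D E H K
Mark J: refs=J, marked=B C D E H J K
Mark I: refs=B, marked=B C D E H I J K
Mark L: refs=null C C, marked=B C D E H I J K L
Mark A: refs=null B, marked=A B C D E H I J K L
Unmarked (collected): F G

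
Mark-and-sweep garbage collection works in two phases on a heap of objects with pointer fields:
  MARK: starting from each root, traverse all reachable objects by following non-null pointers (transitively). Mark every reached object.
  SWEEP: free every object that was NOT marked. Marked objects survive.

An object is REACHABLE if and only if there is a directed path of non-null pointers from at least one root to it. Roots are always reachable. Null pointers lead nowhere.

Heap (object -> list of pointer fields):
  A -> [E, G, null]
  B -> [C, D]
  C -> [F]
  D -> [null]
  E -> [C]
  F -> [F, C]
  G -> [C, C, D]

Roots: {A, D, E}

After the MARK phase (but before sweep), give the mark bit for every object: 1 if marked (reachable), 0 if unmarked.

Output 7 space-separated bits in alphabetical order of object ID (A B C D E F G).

Answer: 1 0 1 1 1 1 1

Derivation:
Roots: A D E
Mark A: refs=E G null, marked=A
Mark D: refs=null, marked=A D
Mark E: refs=C, marked=A D E
Mark G: refs=C C D, marked=A D E G
Mark C: refs=F, marked=A C D E G
Mark F: refs=F C, marked=A C D E F G
Unmarked (collected): B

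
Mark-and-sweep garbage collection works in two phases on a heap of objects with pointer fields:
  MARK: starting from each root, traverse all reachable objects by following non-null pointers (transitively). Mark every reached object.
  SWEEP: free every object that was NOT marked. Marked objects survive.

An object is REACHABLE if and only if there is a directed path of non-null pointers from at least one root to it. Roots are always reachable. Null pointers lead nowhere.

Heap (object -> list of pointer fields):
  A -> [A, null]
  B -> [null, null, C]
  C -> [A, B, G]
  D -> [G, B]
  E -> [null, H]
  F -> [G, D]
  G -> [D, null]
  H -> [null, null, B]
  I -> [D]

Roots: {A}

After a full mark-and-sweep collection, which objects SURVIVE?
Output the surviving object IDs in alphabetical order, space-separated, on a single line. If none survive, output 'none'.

Roots: A
Mark A: refs=A null, marked=A
Unmarked (collected): B C D E F G H I

Answer: A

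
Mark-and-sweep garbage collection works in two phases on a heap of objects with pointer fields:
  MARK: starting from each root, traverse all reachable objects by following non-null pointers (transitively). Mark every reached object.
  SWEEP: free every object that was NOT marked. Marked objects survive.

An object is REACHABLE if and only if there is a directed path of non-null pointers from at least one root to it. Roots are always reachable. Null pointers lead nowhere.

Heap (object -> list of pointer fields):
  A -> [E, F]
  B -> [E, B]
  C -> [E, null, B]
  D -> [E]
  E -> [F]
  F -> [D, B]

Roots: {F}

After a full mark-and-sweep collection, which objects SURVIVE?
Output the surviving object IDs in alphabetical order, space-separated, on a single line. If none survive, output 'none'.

Answer: B D E F

Derivation:
Roots: F
Mark F: refs=D B, marked=F
Mark D: refs=E, marked=D F
Mark B: refs=E B, marked=B D F
Mark E: refs=F, marked=B D E F
Unmarked (collected): A C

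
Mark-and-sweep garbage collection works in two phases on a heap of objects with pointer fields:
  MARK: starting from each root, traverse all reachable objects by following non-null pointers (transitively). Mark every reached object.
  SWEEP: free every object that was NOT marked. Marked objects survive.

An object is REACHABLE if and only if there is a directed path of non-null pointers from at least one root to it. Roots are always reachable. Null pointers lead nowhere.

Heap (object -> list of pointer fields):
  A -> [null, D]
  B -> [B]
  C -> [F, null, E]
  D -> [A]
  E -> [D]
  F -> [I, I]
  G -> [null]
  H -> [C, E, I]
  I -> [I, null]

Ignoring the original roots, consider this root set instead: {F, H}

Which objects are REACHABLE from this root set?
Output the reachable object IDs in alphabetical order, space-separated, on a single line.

Answer: A C D E F H I

Derivation:
Roots: F H
Mark F: refs=I I, marked=F
Mark H: refs=C E I, marked=F H
Mark I: refs=I null, marked=F H I
Mark C: refs=F null E, marked=C F H I
Mark E: refs=D, marked=C E F H I
Mark D: refs=A, marked=C D E F H I
Mark A: refs=null D, marked=A C D E F H I
Unmarked (collected): B G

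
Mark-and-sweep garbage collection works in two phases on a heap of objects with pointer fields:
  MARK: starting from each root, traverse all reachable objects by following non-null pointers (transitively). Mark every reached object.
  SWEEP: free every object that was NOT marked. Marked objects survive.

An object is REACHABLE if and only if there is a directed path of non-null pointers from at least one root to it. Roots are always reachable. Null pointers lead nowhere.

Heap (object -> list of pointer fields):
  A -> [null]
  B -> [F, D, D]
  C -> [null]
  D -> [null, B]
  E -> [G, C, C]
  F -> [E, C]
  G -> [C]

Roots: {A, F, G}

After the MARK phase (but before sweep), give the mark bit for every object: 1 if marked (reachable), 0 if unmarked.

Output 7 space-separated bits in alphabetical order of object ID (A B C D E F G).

Answer: 1 0 1 0 1 1 1

Derivation:
Roots: A F G
Mark A: refs=null, marked=A
Mark F: refs=E C, marked=A F
Mark G: refs=C, marked=A F G
Mark E: refs=G C C, marked=A E F G
Mark C: refs=null, marked=A C E F G
Unmarked (collected): B D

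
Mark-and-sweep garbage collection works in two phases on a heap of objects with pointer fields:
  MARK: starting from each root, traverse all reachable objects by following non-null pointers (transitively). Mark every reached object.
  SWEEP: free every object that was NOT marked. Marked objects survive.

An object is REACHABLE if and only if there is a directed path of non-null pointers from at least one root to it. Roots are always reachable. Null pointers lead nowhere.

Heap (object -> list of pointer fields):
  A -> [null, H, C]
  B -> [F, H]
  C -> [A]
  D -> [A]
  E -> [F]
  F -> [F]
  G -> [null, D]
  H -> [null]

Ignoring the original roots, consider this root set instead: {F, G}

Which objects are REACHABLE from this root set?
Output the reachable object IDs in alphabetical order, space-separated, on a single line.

Answer: A C D F G H

Derivation:
Roots: F G
Mark F: refs=F, marked=F
Mark G: refs=null D, marked=F G
Mark D: refs=A, marked=D F G
Mark A: refs=null H C, marked=A D F G
Mark H: refs=null, marked=A D F G H
Mark C: refs=A, marked=A C D F G H
Unmarked (collected): B E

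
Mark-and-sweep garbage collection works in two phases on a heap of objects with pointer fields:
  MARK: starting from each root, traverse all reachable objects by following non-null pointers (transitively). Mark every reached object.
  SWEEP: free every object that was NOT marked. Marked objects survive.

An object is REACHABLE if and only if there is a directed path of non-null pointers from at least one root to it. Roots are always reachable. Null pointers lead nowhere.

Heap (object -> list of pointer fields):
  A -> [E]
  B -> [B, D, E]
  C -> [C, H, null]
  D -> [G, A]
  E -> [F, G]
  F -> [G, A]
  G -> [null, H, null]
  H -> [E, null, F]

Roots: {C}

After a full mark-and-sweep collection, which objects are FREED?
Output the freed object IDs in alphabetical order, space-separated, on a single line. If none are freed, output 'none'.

Roots: C
Mark C: refs=C H null, marked=C
Mark H: refs=E null F, marked=C H
Mark E: refs=F G, marked=C E H
Mark F: refs=G A, marked=C E F H
Mark G: refs=null H null, marked=C E F G H
Mark A: refs=E, marked=A C E F G H
Unmarked (collected): B D

Answer: B D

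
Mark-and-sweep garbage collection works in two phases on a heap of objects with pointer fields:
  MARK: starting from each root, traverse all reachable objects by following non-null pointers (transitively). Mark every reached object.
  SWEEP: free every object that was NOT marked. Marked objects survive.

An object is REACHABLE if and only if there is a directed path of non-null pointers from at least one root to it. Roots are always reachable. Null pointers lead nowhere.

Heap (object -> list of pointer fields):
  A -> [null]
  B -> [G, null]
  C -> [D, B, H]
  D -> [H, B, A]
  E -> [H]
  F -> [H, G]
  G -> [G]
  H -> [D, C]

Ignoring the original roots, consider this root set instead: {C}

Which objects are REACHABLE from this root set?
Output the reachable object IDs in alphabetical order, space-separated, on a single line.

Answer: A B C D G H

Derivation:
Roots: C
Mark C: refs=D B H, marked=C
Mark D: refs=H B A, marked=C D
Mark B: refs=G null, marked=B C D
Mark H: refs=D C, marked=B C D H
Mark A: refs=null, marked=A B C D H
Mark G: refs=G, marked=A B C D G H
Unmarked (collected): E F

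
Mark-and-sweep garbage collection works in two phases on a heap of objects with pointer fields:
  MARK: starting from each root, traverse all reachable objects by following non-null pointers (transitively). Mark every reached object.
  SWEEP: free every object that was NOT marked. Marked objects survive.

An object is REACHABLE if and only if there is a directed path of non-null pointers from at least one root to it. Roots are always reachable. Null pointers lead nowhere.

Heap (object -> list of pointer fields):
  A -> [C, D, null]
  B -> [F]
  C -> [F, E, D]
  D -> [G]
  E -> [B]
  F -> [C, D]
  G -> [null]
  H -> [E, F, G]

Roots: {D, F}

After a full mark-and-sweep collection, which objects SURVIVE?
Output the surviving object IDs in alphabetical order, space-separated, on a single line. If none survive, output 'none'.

Answer: B C D E F G

Derivation:
Roots: D F
Mark D: refs=G, marked=D
Mark F: refs=C D, marked=D F
Mark G: refs=null, marked=D F G
Mark C: refs=F E D, marked=C D F G
Mark E: refs=B, marked=C D E F G
Mark B: refs=F, marked=B C D E F G
Unmarked (collected): A H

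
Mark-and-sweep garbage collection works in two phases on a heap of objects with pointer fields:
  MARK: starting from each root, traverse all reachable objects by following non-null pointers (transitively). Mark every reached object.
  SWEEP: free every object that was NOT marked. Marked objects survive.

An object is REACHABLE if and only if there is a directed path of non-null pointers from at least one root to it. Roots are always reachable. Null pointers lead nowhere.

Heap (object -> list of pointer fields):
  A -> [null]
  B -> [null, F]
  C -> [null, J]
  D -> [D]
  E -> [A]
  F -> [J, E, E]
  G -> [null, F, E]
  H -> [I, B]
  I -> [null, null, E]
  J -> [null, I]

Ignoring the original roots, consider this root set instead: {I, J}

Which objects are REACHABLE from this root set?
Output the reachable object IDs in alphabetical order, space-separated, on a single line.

Answer: A E I J

Derivation:
Roots: I J
Mark I: refs=null null E, marked=I
Mark J: refs=null I, marked=I J
Mark E: refs=A, marked=E I J
Mark A: refs=null, marked=A E I J
Unmarked (collected): B C D F G H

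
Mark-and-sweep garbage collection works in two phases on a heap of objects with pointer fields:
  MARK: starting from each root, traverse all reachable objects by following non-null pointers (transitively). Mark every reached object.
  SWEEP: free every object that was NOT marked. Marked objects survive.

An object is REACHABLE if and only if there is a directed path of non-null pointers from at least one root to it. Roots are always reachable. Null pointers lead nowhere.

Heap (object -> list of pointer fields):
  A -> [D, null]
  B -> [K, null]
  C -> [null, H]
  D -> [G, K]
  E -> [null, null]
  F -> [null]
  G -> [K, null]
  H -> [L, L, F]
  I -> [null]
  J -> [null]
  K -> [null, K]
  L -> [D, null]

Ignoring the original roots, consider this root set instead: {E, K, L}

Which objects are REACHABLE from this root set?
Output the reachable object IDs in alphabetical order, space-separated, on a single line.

Roots: E K L
Mark E: refs=null null, marked=E
Mark K: refs=null K, marked=E K
Mark L: refs=D null, marked=E K L
Mark D: refs=G K, marked=D E K L
Mark G: refs=K null, marked=D E G K L
Unmarked (collected): A B C F H I J

Answer: D E G K L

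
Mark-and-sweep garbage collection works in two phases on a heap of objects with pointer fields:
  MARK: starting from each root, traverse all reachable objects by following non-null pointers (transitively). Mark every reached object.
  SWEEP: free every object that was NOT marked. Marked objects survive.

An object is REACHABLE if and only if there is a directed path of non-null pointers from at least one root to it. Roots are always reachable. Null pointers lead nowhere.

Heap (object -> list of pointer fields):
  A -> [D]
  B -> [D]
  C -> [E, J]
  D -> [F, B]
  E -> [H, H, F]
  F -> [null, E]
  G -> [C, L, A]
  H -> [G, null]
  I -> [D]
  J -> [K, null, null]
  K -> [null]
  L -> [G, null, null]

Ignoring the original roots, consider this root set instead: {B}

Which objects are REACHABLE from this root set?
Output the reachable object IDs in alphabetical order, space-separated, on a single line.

Roots: B
Mark B: refs=D, marked=B
Mark D: refs=F B, marked=B D
Mark F: refs=null E, marked=B D F
Mark E: refs=H H F, marked=B D E F
Mark H: refs=G null, marked=B D E F H
Mark G: refs=C L A, marked=B D E F G H
Mark C: refs=E J, marked=B C D E F G H
Mark L: refs=G null null, marked=B C D E F G H L
Mark A: refs=D, marked=A B C D E F G H L
Mark J: refs=K null null, marked=A B C D E F G H J L
Mark K: refs=null, marked=A B C D E F G H J K L
Unmarked (collected): I

Answer: A B C D E F G H J K L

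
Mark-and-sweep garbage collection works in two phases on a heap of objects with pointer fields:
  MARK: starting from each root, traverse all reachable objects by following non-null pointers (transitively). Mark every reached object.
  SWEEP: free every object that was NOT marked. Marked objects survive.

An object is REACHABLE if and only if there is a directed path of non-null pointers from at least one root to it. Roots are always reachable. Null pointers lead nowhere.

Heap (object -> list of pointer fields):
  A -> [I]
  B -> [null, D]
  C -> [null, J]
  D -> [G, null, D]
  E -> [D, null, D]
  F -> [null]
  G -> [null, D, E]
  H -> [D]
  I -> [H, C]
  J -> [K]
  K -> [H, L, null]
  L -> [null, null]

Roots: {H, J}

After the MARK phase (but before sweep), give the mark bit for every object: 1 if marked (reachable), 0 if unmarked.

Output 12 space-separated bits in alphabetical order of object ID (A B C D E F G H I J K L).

Roots: H J
Mark H: refs=D, marked=H
Mark J: refs=K, marked=H J
Mark D: refs=G null D, marked=D H J
Mark K: refs=H L null, marked=D H J K
Mark G: refs=null D E, marked=D G H J K
Mark L: refs=null null, marked=D G H J K L
Mark E: refs=D null D, marked=D E G H J K L
Unmarked (collected): A B C F I

Answer: 0 0 0 1 1 0 1 1 0 1 1 1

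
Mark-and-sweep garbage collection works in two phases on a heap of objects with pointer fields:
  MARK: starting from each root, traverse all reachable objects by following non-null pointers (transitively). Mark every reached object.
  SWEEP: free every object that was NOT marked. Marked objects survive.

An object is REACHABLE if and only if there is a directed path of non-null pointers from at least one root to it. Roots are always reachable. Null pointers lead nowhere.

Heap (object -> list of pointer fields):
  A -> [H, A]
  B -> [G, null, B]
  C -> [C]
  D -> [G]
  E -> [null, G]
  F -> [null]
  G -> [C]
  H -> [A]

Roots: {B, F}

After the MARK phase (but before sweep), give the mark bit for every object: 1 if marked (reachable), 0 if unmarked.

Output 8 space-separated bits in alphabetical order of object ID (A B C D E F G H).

Roots: B F
Mark B: refs=G null B, marked=B
Mark F: refs=null, marked=B F
Mark G: refs=C, marked=B F G
Mark C: refs=C, marked=B C F G
Unmarked (collected): A D E H

Answer: 0 1 1 0 0 1 1 0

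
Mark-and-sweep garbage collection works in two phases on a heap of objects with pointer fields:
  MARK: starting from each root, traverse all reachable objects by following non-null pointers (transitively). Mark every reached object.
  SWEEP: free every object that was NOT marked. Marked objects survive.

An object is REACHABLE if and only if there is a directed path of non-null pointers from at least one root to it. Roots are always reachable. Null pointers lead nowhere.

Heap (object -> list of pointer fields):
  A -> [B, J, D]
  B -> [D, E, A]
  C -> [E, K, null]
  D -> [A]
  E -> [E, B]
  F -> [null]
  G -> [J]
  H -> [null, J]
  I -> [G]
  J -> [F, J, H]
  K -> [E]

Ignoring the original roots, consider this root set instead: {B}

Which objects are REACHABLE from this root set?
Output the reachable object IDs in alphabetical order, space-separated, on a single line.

Answer: A B D E F H J

Derivation:
Roots: B
Mark B: refs=D E A, marked=B
Mark D: refs=A, marked=B D
Mark E: refs=E B, marked=B D E
Mark A: refs=B J D, marked=A B D E
Mark J: refs=F J H, marked=A B D E J
Mark F: refs=null, marked=A B D E F J
Mark H: refs=null J, marked=A B D E F H J
Unmarked (collected): C G I K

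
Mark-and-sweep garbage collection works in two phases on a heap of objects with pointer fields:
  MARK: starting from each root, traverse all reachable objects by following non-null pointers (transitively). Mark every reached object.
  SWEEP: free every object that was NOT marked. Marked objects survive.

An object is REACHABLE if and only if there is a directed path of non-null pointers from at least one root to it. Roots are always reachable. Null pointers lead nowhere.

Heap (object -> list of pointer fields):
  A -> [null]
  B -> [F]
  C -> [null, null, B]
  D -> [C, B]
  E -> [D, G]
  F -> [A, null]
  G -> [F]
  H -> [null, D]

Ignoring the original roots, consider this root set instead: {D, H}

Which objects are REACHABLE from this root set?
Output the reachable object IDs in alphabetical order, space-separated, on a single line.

Answer: A B C D F H

Derivation:
Roots: D H
Mark D: refs=C B, marked=D
Mark H: refs=null D, marked=D H
Mark C: refs=null null B, marked=C D H
Mark B: refs=F, marked=B C D H
Mark F: refs=A null, marked=B C D F H
Mark A: refs=null, marked=A B C D F H
Unmarked (collected): E G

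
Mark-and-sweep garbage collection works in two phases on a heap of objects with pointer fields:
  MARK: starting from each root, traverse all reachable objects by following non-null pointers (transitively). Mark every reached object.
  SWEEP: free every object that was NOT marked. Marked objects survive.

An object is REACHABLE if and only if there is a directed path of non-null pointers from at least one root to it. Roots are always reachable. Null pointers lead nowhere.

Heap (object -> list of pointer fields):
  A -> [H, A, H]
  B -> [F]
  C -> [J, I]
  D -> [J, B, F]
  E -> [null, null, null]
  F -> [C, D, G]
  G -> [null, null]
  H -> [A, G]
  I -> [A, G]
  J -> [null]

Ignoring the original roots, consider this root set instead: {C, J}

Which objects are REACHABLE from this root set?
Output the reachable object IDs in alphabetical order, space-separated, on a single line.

Answer: A C G H I J

Derivation:
Roots: C J
Mark C: refs=J I, marked=C
Mark J: refs=null, marked=C J
Mark I: refs=A G, marked=C I J
Mark A: refs=H A H, marked=A C I J
Mark G: refs=null null, marked=A C G I J
Mark H: refs=A G, marked=A C G H I J
Unmarked (collected): B D E F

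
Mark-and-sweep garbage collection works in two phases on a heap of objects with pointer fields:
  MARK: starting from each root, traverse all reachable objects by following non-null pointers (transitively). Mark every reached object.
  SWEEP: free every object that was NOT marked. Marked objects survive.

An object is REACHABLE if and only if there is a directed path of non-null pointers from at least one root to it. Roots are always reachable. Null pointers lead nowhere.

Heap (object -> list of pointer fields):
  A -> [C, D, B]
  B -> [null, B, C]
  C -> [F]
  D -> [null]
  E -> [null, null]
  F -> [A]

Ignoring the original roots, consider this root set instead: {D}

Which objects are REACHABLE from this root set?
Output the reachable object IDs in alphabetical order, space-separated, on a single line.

Roots: D
Mark D: refs=null, marked=D
Unmarked (collected): A B C E F

Answer: D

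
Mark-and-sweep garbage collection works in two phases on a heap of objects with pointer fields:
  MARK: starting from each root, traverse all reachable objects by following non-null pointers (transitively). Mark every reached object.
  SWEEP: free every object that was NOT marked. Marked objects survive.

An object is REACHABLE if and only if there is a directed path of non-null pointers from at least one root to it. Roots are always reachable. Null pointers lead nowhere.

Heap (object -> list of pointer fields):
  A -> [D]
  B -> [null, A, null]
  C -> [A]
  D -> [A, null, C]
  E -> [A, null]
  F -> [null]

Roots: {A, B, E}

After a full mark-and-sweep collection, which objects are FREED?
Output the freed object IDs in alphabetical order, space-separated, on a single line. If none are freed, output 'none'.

Roots: A B E
Mark A: refs=D, marked=A
Mark B: refs=null A null, marked=A B
Mark E: refs=A null, marked=A B E
Mark D: refs=A null C, marked=A B D E
Mark C: refs=A, marked=A B C D E
Unmarked (collected): F

Answer: F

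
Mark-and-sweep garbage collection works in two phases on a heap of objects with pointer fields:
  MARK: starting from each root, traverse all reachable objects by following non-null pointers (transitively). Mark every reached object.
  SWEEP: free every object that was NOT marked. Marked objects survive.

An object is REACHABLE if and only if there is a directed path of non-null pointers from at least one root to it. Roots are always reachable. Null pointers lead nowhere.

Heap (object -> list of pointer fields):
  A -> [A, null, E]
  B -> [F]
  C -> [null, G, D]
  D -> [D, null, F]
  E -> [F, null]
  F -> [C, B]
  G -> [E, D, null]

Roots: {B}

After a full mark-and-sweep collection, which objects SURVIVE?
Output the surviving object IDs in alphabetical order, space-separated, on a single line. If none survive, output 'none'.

Answer: B C D E F G

Derivation:
Roots: B
Mark B: refs=F, marked=B
Mark F: refs=C B, marked=B F
Mark C: refs=null G D, marked=B C F
Mark G: refs=E D null, marked=B C F G
Mark D: refs=D null F, marked=B C D F G
Mark E: refs=F null, marked=B C D E F G
Unmarked (collected): A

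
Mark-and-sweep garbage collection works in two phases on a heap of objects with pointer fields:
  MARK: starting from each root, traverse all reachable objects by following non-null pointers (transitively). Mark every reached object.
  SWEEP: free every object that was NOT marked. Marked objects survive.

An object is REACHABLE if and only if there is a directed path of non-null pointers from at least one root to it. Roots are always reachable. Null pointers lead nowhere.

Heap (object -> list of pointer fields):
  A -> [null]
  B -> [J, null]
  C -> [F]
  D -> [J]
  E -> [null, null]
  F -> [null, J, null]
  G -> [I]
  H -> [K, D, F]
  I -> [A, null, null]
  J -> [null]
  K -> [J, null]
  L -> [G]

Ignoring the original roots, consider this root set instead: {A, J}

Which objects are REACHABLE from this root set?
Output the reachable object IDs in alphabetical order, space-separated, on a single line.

Answer: A J

Derivation:
Roots: A J
Mark A: refs=null, marked=A
Mark J: refs=null, marked=A J
Unmarked (collected): B C D E F G H I K L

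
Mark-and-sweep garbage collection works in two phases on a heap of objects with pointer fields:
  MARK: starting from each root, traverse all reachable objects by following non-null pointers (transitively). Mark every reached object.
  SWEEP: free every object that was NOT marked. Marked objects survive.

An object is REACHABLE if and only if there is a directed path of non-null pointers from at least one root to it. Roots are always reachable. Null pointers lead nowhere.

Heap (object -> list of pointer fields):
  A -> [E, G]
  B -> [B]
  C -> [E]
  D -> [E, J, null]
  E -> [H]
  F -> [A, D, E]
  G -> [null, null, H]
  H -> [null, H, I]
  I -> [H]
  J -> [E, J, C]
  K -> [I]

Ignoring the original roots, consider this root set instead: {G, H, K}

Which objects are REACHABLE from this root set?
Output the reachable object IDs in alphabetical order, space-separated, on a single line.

Answer: G H I K

Derivation:
Roots: G H K
Mark G: refs=null null H, marked=G
Mark H: refs=null H I, marked=G H
Mark K: refs=I, marked=G H K
Mark I: refs=H, marked=G H I K
Unmarked (collected): A B C D E F J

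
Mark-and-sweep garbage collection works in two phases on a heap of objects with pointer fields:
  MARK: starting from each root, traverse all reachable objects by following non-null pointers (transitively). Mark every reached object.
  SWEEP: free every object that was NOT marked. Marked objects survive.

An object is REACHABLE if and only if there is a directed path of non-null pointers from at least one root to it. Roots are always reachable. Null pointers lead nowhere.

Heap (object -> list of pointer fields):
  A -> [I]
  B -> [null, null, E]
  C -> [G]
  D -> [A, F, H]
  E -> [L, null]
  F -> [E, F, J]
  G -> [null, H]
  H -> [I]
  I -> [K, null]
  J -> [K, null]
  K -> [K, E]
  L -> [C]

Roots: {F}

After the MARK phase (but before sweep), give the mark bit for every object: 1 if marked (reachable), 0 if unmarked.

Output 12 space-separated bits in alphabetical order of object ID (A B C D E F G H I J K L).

Answer: 0 0 1 0 1 1 1 1 1 1 1 1

Derivation:
Roots: F
Mark F: refs=E F J, marked=F
Mark E: refs=L null, marked=E F
Mark J: refs=K null, marked=E F J
Mark L: refs=C, marked=E F J L
Mark K: refs=K E, marked=E F J K L
Mark C: refs=G, marked=C E F J K L
Mark G: refs=null H, marked=C E F G J K L
Mark H: refs=I, marked=C E F G H J K L
Mark I: refs=K null, marked=C E F G H I J K L
Unmarked (collected): A B D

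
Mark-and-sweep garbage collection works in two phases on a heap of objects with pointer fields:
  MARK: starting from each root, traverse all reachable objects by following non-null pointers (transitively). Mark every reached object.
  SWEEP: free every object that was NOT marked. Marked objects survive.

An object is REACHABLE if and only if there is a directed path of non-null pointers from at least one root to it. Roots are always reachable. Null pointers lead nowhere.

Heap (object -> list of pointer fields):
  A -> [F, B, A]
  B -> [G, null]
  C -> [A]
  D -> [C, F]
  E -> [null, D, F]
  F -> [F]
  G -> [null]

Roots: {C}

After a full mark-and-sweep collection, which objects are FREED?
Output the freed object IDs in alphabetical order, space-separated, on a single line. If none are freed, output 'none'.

Answer: D E

Derivation:
Roots: C
Mark C: refs=A, marked=C
Mark A: refs=F B A, marked=A C
Mark F: refs=F, marked=A C F
Mark B: refs=G null, marked=A B C F
Mark G: refs=null, marked=A B C F G
Unmarked (collected): D E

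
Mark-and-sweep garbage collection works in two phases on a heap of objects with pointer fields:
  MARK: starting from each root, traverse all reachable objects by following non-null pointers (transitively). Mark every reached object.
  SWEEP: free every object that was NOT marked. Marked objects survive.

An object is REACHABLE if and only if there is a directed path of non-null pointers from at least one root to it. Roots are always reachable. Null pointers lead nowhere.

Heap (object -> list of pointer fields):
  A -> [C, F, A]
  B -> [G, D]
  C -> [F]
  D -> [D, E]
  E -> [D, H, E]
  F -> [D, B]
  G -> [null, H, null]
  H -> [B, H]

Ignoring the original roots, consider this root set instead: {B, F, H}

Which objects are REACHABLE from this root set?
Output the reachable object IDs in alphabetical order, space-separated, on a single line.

Roots: B F H
Mark B: refs=G D, marked=B
Mark F: refs=D B, marked=B F
Mark H: refs=B H, marked=B F H
Mark G: refs=null H null, marked=B F G H
Mark D: refs=D E, marked=B D F G H
Mark E: refs=D H E, marked=B D E F G H
Unmarked (collected): A C

Answer: B D E F G H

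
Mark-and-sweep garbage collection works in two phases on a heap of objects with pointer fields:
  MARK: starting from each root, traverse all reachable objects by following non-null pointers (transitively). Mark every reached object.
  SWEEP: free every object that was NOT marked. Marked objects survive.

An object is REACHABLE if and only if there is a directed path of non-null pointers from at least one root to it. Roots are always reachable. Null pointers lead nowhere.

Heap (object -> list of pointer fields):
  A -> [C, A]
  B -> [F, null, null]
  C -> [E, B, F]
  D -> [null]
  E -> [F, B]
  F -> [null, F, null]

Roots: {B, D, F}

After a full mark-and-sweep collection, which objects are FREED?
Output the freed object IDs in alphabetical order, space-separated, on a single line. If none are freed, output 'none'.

Answer: A C E

Derivation:
Roots: B D F
Mark B: refs=F null null, marked=B
Mark D: refs=null, marked=B D
Mark F: refs=null F null, marked=B D F
Unmarked (collected): A C E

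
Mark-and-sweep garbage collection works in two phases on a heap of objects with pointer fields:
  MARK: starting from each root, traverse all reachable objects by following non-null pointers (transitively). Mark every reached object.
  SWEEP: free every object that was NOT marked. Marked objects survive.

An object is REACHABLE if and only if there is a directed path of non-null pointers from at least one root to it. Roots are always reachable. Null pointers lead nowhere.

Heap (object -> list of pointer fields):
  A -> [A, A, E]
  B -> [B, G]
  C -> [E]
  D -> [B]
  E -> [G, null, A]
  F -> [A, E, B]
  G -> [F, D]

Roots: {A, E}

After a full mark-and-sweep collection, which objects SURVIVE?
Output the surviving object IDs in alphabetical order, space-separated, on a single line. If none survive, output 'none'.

Roots: A E
Mark A: refs=A A E, marked=A
Mark E: refs=G null A, marked=A E
Mark G: refs=F D, marked=A E G
Mark F: refs=A E B, marked=A E F G
Mark D: refs=B, marked=A D E F G
Mark B: refs=B G, marked=A B D E F G
Unmarked (collected): C

Answer: A B D E F G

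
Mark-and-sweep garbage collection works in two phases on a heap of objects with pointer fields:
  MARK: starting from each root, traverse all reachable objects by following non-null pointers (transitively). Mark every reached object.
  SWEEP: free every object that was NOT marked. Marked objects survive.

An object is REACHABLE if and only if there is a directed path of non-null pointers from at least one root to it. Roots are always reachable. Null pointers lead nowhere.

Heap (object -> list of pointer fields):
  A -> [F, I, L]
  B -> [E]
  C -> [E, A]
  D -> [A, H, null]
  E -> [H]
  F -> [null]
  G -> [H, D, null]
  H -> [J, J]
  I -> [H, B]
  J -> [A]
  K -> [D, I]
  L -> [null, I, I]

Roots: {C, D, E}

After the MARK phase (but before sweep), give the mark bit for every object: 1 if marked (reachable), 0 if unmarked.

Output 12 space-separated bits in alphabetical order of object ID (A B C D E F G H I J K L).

Roots: C D E
Mark C: refs=E A, marked=C
Mark D: refs=A H null, marked=C D
Mark E: refs=H, marked=C D E
Mark A: refs=F I L, marked=A C D E
Mark H: refs=J J, marked=A C D E H
Mark F: refs=null, marked=A C D E F H
Mark I: refs=H B, marked=A C D E F H I
Mark L: refs=null I I, marked=A C D E F H I L
Mark J: refs=A, marked=A C D E F H I J L
Mark B: refs=E, marked=A B C D E F H I J L
Unmarked (collected): G K

Answer: 1 1 1 1 1 1 0 1 1 1 0 1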